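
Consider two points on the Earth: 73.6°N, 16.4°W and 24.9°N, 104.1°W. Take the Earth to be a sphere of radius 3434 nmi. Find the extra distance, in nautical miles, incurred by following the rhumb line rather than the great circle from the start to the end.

259 nmi

Great circle: cos σ = sin φ₁ sin φ₂ + cos φ₁ cos φ₂ cos Δλ,  σ = 1.1438 rad → d_gc = 3927.6 nmi
Rhumb line: Δψ = -1.4883, q = Δφ/Δψ = 0.5711, d_rh = R√(Δφ²+q²Δλ²) = 4187.0 nmi
Excess = 4187.0 − 3927.6 = 259.4 ≈ 259 nmi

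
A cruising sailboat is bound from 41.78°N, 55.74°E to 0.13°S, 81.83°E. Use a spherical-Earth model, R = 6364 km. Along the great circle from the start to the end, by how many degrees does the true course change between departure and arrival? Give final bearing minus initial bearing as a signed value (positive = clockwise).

+10.1°

At departure: θ₁ = atan2(sin Δλ cos φ₂, cos φ₁ sin φ₂ − sin φ₁ cos φ₂ cos Δλ) = 143.76°
At arrival: θ₂ = atan2(sin Δλ cos φ₁, −cos φ₂ sin φ₁ + sin φ₂ cos φ₁ cos Δλ) = 153.84°
Δθ = θ₂ − θ₁ = +10.1°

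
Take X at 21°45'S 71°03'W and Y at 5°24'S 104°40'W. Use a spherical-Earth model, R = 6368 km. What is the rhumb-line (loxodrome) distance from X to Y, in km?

4049 km

Rhumb course C = atan2(Δλ, Δψ) with Δψ = ln[tan(π/4+φ₂/2)/tan(π/4+φ₁/2)] = +0.2947, Δλ = -0.5867 → C = 296.67°
d = R·|Δφ| / |cos C| = 6368·0.28536 / 0.44882 = 4049 km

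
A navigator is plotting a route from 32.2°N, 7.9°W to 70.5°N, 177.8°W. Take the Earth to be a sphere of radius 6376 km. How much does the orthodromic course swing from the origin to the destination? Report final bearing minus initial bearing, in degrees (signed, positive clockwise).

-167.8°

At departure: θ₁ = atan2(sin Δλ cos φ₂, cos φ₁ sin φ₂ − sin φ₁ cos φ₂ cos Δλ) = 356.56°
At arrival: θ₂ = atan2(sin Δλ cos φ₁, −cos φ₂ sin φ₁ + sin φ₂ cos φ₁ cos Δλ) = 188.76°
Δθ = θ₂ − θ₁ = -167.8°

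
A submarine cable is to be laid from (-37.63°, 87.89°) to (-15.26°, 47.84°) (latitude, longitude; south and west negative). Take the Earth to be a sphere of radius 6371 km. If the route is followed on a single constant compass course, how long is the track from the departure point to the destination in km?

Δψ = ln[tan(π/4+φ₂/2)/tan(π/4+φ₁/2)] = +0.4403;  Δφ = +0.3904 rad,  Δλ = -0.6990 rad
q = Δφ/Δψ = 0.8868
d = R·√(Δφ² + q²Δλ²) = 6371·0.73258 = 4667 km

4667 km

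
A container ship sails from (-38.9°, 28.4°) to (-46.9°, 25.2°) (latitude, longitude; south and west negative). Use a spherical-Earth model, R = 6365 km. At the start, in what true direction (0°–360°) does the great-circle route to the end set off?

195.3°

N = sin Δλ·cos φ₂ = -0.0381;  D = cos φ₁ sin φ₂ − sin φ₁ cos φ₂ cos Δλ = -0.1398
initial course = atan2(N, D) = 195.26°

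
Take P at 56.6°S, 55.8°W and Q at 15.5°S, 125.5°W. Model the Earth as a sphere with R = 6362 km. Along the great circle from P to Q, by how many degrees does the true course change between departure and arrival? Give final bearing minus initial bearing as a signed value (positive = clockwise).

Initial bearing θ₁ = atan2(sin Δλ cos φ₂, cos φ₁ sin φ₂ − sin φ₁ cos φ₂ cos Δλ) = 278.31°
Final bearing θ₂ = (initial bearing from the destination back to the start) + 180° = 325.58°
Δθ = θ₂ − θ₁ = +47.3°

+47.3°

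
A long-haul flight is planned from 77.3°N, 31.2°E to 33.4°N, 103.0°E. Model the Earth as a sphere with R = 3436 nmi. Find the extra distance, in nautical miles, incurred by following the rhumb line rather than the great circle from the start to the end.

153 nmi

Great circle: cos σ = sin φ₁ sin φ₂ + cos φ₁ cos φ₂ cos Δλ,  σ = 0.9344 rad → d_gc = 3210.4 nmi
Rhumb line: Δψ = -1.5766, q = Δφ/Δψ = 0.4860, d_rh = R√(Δφ²+q²Δλ²) = 3363.0 nmi
Excess = 3363.0 − 3210.4 = 152.6 ≈ 153 nmi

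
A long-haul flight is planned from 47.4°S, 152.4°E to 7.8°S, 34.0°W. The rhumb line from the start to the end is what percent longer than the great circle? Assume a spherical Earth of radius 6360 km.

Great circle: σ = 2.1731 rad → d_gc = Rσ = 13820.9 km
Rhumb: Δφ = +0.6912, Δλ = +3.0299, Δψ = +0.8053, q = Δφ/Δψ = 0.8582 → d_rh = R√(Δφ²+q²Δλ²) = 17111.8 km
Excess = (17111.8 − 13820.9) / 13820.9 = 3290.9 / 13820.9 = 23.81% ≈ 23.8%

23.8%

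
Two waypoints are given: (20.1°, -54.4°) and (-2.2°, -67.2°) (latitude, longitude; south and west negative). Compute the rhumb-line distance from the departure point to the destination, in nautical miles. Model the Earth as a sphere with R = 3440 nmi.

1537 nmi

Δψ = ln[tan(π/4+φ₂/2)/tan(π/4+φ₁/2)] = -0.3966;  Δφ = -0.3892 rad,  Δλ = -0.2234 rad
q = Δφ/Δψ = 0.9813
d = R·√(Δφ² + q²Δλ²) = 3440·0.44670 = 1537 nmi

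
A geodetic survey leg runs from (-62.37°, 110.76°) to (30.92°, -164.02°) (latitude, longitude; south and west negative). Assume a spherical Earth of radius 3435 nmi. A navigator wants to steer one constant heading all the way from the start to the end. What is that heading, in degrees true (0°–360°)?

Δψ = ln[tan(π/4+φ₂/2)/tan(π/4+φ₁/2)] = +1.9708
Δλ = +1.4874 rad (taken the short way round)
course = atan2(Δλ, Δψ) = 37.04°

37.0°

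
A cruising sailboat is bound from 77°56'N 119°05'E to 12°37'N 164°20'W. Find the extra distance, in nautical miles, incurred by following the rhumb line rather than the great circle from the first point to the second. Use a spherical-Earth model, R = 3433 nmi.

Great circle: cos σ = sin φ₁ sin φ₂ + cos φ₁ cos φ₂ cos Δλ,  σ = 1.3068 rad → d_gc = 4486.3 nmi
Rhumb line: Δψ = -2.0252, q = Δφ/Δψ = 0.5629, d_rh = R√(Δφ²+q²Δλ²) = 4689.1 nmi
Excess = 4689.1 − 4486.3 = 202.8 ≈ 203 nmi

203 nmi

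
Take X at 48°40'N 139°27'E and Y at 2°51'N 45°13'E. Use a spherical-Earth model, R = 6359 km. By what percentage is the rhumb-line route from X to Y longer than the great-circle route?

Great circle: σ = 1.5822 rad → d_gc = Rσ = 10060.9 km
Rhumb: Δφ = -0.7997, Δλ = -1.6447, Δψ = -0.9252, q = Δφ/Δψ = 0.8643 → d_rh = R√(Δφ²+q²Δλ²) = 10371.4 km
Excess = (10371.4 − 10060.9) / 10060.9 = 310.5 / 10060.9 = 3.09% ≈ 3.1%

3.1%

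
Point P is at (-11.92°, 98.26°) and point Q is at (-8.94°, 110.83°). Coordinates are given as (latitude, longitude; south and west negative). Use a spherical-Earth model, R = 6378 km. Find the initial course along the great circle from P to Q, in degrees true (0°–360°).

N = sin Δλ·cos φ₂ = +0.2150;  D = cos φ₁ sin φ₂ − sin φ₁ cos φ₂ cos Δλ = +0.0471
initial course = atan2(N, D) = 77.64°

77.6°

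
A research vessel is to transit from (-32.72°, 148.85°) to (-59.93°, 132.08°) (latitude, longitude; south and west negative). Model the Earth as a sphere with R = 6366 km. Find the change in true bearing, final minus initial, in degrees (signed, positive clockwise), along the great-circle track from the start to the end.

At departure: θ₁ = atan2(sin Δλ cos φ₂, cos φ₁ sin φ₂ − sin φ₁ cos φ₂ cos Δλ) = 197.14°
At arrival: θ₂ = atan2(sin Δλ cos φ₁, −cos φ₂ sin φ₁ + sin φ₂ cos φ₁ cos Δλ) = 209.66°
Δθ = θ₂ − θ₁ = +12.5°

+12.5°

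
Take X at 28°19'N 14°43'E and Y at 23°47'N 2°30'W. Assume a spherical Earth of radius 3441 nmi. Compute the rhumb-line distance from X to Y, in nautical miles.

968 nmi

Δψ = ln[tan(π/4+φ₂/2)/tan(π/4+φ₁/2)] = -0.0881;  Δφ = -0.0791 rad,  Δλ = -0.3005 rad
q = Δφ/Δψ = 0.8981
d = R·√(Δφ² + q²Δλ²) = 3441·0.28122 = 968 nmi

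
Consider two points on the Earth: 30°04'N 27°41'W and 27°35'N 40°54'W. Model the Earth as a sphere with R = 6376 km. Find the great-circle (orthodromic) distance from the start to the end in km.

1317 km

Haversine: a = sin²(Δφ/2)+cos φ₁ cos φ₂ sin²(Δλ/2) = 0.01063;  σ = 2·atan2(√a,√(1−a))
σ = 11.835° → d = Rσ = 6376·0.20656 = 1317 km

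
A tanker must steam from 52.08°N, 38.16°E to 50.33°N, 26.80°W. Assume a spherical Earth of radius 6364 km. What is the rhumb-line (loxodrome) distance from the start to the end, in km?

4524 km

Δψ = ln[tan(π/4+φ₂/2)/tan(π/4+φ₁/2)] = -0.0488;  Δφ = -0.0305 rad,  Δλ = -1.1338 rad
q = Δφ/Δψ = 0.6264
d = R·√(Δφ² + q²Δλ²) = 6364·0.71089 = 4524 km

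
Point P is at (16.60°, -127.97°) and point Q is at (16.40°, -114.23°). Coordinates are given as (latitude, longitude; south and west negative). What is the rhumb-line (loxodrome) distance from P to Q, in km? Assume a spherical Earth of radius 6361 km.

Δψ = ln[tan(π/4+φ₂/2)/tan(π/4+φ₁/2)] = -0.0036;  Δφ = -0.0035 rad,  Δλ = +0.2398 rad
q = Δφ/Δψ = 0.9588
d = R·√(Δφ² + q²Δλ²) = 6361·0.22996 = 1463 km

1463 km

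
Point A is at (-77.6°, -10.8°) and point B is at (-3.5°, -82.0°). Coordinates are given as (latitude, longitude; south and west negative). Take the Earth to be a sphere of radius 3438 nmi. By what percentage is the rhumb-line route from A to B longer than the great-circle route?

3.5%

Great circle: σ = 1.4417 rad → d_gc = Rσ = 4956.7 nmi
Rhumb: Δφ = +1.2933, Δλ = -1.2427, Δψ = +2.1586, q = Δφ/Δψ = 0.5991 → d_rh = R√(Δφ²+q²Δλ²) = 5130.5 nmi
Excess = (5130.5 − 4956.7) / 4956.7 = 173.8 / 4956.7 = 3.51% ≈ 3.5%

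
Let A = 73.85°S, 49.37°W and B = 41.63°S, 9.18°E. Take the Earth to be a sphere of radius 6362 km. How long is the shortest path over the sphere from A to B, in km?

4631 km

Haversine: a = sin²(Δφ/2)+cos φ₁ cos φ₂ sin²(Δλ/2) = 0.12671;  σ = 2·atan2(√a,√(1−a))
σ = 41.705° → d = Rσ = 6362·0.72789 = 4631 km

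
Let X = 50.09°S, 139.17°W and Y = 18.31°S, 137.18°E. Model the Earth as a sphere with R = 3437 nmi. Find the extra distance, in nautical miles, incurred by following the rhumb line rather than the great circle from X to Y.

151 nmi

Great circle: cos σ = sin φ₁ sin φ₂ + cos φ₁ cos φ₂ cos Δλ,  σ = 1.2573 rad → d_gc = 4321.5 nmi
Rhumb line: Δψ = +0.6880, q = Δφ/Δψ = 0.8062, d_rh = R√(Δφ²+q²Δλ²) = 4472.2 nmi
Excess = 4472.2 − 4321.5 = 150.7 ≈ 151 nmi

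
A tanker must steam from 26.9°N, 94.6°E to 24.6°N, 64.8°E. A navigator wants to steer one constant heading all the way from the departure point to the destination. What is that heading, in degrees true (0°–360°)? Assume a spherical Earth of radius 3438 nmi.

Meridional parts: M(φ₁)=+0.4878, M(φ₂)=+0.4432 → ΔM = -0.0446;  Δλ = -0.5201 rad
tan C = Δλ / ΔM = +11.6688 → C = 265.10°

265.1°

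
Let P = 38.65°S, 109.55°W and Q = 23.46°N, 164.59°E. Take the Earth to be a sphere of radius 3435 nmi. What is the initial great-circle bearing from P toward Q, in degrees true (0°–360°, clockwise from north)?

291.1°

N = sin Δλ·cos φ₂ = -0.9149;  D = cos φ₁ sin φ₂ − sin φ₁ cos φ₂ cos Δλ = +0.3523
initial course = atan2(N, D) = 291.06°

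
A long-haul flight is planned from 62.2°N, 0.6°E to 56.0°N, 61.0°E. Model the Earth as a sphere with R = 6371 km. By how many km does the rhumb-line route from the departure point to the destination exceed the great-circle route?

Great circle: cos σ = sin φ₁ sin φ₂ + cos φ₁ cos φ₂ cos Δλ,  σ = 0.5313 rad → d_gc = 3384.6 km
Rhumb line: Δψ = -0.2114, q = Δφ/Δψ = 0.5119, d_rh = R√(Δφ²+q²Δλ²) = 3506.4 km
Excess = 3506.4 − 3384.6 = 121.8 ≈ 122 km

122 km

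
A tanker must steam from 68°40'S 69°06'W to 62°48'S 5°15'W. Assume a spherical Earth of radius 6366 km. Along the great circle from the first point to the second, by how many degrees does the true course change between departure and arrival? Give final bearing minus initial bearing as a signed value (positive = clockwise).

At departure: θ₁ = atan2(sin Δλ cos φ₂, cos φ₁ sin φ₂ − sin φ₁ cos φ₂ cos Δλ) = 108.33°
At arrival: θ₂ = atan2(sin Δλ cos φ₁, −cos φ₂ sin φ₁ + sin φ₂ cos φ₁ cos Δλ) = 49.07°
Δθ = θ₂ − θ₁ = -59.3°

-59.3°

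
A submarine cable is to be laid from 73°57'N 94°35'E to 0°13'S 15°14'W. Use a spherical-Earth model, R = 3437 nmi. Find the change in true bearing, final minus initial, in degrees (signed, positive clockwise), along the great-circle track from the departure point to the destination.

Initial bearing θ₁ = atan2(sin Δλ cos φ₂, cos φ₁ sin φ₂ − sin φ₁ cos φ₂ cos Δλ) = 289.04°
Final bearing θ₂ = (initial bearing from the destination back to the start) + 180° = 195.15°
Δθ = θ₂ − θ₁ = -93.9°

-93.9°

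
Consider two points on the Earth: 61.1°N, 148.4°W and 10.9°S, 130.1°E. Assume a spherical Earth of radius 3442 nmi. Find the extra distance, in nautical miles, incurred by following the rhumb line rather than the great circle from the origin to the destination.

140 nmi

Great circle: cos σ = sin φ₁ sin φ₂ + cos φ₁ cos φ₂ cos Δλ,  σ = 1.6663 rad → d_gc = 5735.6 nmi
Rhumb line: Δψ = -1.5474, q = Δφ/Δψ = 0.8121, d_rh = R√(Δφ²+q²Δλ²) = 5875.2 nmi
Excess = 5875.2 − 5735.6 = 139.6 ≈ 140 nmi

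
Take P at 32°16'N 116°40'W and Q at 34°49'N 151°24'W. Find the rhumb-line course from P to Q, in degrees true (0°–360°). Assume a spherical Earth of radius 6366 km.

Meridional parts: M(φ₁)=+0.5955, M(φ₂)=+0.6489 → ΔM = +0.0534;  Δλ = -0.6062 rad
tan C = Δλ / ΔM = -11.3511 → C = 275.03°

275.0°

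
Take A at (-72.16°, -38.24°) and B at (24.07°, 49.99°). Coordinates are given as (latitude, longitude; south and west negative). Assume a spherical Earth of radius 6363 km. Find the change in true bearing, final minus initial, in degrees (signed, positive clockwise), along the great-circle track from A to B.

At departure: θ₁ = atan2(sin Δλ cos φ₂, cos φ₁ sin φ₂ − sin φ₁ cos φ₂ cos Δλ) = 80.56°
At arrival: θ₂ = atan2(sin Δλ cos φ₁, −cos φ₂ sin φ₁ + sin φ₂ cos φ₁ cos Δλ) = 19.33°
Δθ = θ₂ − θ₁ = -61.2°

-61.2°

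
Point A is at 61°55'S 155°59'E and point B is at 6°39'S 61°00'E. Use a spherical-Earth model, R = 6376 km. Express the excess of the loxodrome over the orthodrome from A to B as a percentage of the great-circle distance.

5.1%

Great circle: σ = 1.5092 rad → d_gc = Rσ = 9622.7 km
Rhumb: Δφ = +0.9646, Δλ = -1.6578, Δψ = +1.2696, q = Δφ/Δψ = 0.7598 → d_rh = R√(Δφ²+q²Δλ²) = 10115.3 km
Excess = (10115.3 − 9622.7) / 9622.7 = 492.6 / 9622.7 = 5.12% ≈ 5.1%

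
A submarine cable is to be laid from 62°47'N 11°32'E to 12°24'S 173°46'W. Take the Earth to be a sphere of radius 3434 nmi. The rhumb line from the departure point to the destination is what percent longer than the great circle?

Great circle: σ = 2.2598 rad → d_gc = Rσ = 7760.0 nmi
Rhumb: Δφ = -1.3122, Δλ = +3.0491, Δψ = -1.6366, q = Δφ/Δψ = 0.8018 → d_rh = R√(Δφ²+q²Δλ²) = 9527.9 nmi
Excess = (9527.9 − 7760.0) / 7760.0 = 1767.9 / 7760.0 = 22.78% ≈ 22.8%

22.8%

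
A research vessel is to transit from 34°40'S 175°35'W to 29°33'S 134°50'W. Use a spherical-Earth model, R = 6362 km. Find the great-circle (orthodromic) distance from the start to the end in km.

3848 km

Haversine: a = sin²(Δφ/2)+cos φ₁ cos φ₂ sin²(Δλ/2) = 0.08872;  σ = 2·atan2(√a,√(1−a))
σ = 34.659° → d = Rσ = 6362·0.60491 = 3848 km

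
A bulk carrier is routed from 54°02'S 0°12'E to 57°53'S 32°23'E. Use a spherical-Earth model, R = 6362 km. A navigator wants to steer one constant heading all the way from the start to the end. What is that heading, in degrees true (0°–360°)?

Δψ = ln[tan(π/4+φ₂/2)/tan(π/4+φ₁/2)] = -0.1202
Δλ = +0.5617 rad (taken the short way round)
course = atan2(Δλ, Δψ) = 102.07°

102.1°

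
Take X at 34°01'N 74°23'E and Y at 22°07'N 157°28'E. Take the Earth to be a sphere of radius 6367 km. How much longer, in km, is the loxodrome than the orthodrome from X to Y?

Great circle: cos σ = sin φ₁ sin φ₂ + cos φ₁ cos φ₂ cos Δλ,  σ = 1.2629 rad → d_gc = 8040.6 km
Rhumb line: Δψ = -0.2360, q = Δφ/Δψ = 0.8799, d_rh = R√(Δφ²+q²Δλ²) = 8230.8 km
Excess = 8230.8 − 8040.6 = 190.2 ≈ 190 km

190 km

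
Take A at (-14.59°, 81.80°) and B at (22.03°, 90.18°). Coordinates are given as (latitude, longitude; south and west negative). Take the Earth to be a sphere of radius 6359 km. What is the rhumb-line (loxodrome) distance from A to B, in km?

4165 km

Rhumb course C = atan2(Δλ, Δψ) with Δψ = ln[tan(π/4+φ₂/2)/tan(π/4+φ₁/2)] = +0.6518, Δλ = +0.1463 → C = 12.65°
d = R·|Δφ| / |cos C| = 6359·0.63914 / 0.97574 = 4165 km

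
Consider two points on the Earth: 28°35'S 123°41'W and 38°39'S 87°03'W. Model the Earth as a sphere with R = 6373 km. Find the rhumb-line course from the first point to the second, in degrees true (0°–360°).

108.3°

Meridional parts: M(φ₁)=-0.5210, M(φ₂)=-0.7324 → ΔM = -0.2115;  Δλ = +0.6394 rad
tan C = Δλ / ΔM = -3.0231 → C = 108.30°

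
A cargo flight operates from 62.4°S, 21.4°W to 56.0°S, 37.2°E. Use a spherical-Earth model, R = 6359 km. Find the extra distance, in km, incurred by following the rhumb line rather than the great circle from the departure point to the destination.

Great circle: cos σ = sin φ₁ sin φ₂ + cos φ₁ cos φ₂ cos Δλ,  σ = 0.5163 rad → d_gc = 3282.9 km
Rhumb line: Δψ = +0.2189, q = Δφ/Δψ = 0.5103, d_rh = R√(Δφ²+q²Δλ²) = 3393.9 km
Excess = 3393.9 − 3282.9 = 111.0 ≈ 111 km

111 km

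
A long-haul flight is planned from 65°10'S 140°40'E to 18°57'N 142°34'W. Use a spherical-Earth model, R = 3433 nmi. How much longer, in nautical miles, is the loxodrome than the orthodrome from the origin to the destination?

Great circle: cos σ = sin φ₁ sin φ₂ + cos φ₁ cos φ₂ cos Δλ,  σ = 1.7760 rad → d_gc = 6097.07 nmi
Rhumb line: Δψ = +1.8503, q = Δφ/Δψ = 0.7934, d_rh = R√(Δφ²+q²Δλ²) = 6222.64 nmi
Excess = 6222.64 − 6097.07 = 125.57 ≈ 126 nmi

126 nmi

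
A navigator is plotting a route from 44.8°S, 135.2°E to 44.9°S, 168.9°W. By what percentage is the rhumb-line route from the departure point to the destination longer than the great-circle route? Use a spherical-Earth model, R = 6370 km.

2.1%

Great circle: σ = 0.6775 rad → d_gc = Rσ = 4315.4 km
Rhumb: Δφ = -0.0017, Δλ = +0.9756, Δψ = -0.0025, q = Δφ/Δψ = 0.7090 → d_rh = R√(Δφ²+q²Δλ²) = 4406.0 km
Excess = (4406.0 − 4315.4) / 4315.4 = 90.6 / 4315.4 = 2.10% ≈ 2.1%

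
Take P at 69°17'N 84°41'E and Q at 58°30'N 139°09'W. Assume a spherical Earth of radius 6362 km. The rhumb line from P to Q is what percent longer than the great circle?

Great circle: σ = 0.8444 rad → d_gc = Rσ = 5372.1 km
Rhumb: Δφ = -0.1882, Δλ = +2.3766, Δψ = -0.4337, q = Δφ/Δψ = 0.4339 → d_rh = R√(Δφ²+q²Δλ²) = 6669.4 km
Excess = (6669.4 − 5372.1) / 5372.1 = 1297.3 / 5372.1 = 24.149% ≈ 24.1%

24.1%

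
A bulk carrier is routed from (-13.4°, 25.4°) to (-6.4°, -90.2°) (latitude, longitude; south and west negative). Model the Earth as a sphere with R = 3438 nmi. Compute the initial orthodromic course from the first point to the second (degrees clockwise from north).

256.9°

θ = atan2( sin Δλ·cos φ₂ ,  cos φ₁ sin φ₂ − sin φ₁ cos φ₂ cos Δλ )
  = atan2(-0.8962, -0.2079) = 256.94°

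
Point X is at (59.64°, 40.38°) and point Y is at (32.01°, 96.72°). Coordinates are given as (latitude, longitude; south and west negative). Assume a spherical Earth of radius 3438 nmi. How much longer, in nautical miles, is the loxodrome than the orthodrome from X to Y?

62 nmi

Great circle: cos σ = sin φ₁ sin φ₂ + cos φ₁ cos φ₂ cos Δλ,  σ = 0.8025 rad → d_gc = 2758.9 nmi
Rhumb line: Δψ = -0.7142, q = Δφ/Δψ = 0.6752, d_rh = R√(Δφ²+q²Δλ²) = 2821.1 nmi
Excess = 2821.1 − 2758.9 = 62.2 ≈ 62 nmi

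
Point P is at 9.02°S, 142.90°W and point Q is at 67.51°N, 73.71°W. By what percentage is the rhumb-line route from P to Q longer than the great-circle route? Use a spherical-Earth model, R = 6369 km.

Great circle: σ = 1.5814 rad → d_gc = Rσ = 10072.2 km
Rhumb: Δφ = +1.3357, Δλ = +1.2076, Δψ = +1.7734, q = Δφ/Δψ = 0.7532 → d_rh = R√(Δφ²+q²Δλ²) = 10292.1 km
Excess = (10292.1 − 10072.2) / 10072.2 = 219.9 / 10072.2 = 2.18% ≈ 2.2%

2.2%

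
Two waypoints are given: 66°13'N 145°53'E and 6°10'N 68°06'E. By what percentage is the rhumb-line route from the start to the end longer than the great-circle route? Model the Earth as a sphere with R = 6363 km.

Great circle: σ = 1.3866 rad → d_gc = Rσ = 8823.0 km
Rhumb: Δφ = -1.0481, Δλ = -1.3576, Δψ = -1.4500, q = Δφ/Δψ = 0.7228 → d_rh = R√(Δφ²+q²Δλ²) = 9135.4 km
Excess = (9135.4 − 8823.0) / 8823.0 = 312.4 / 8823.0 = 3.54% ≈ 3.5%

3.5%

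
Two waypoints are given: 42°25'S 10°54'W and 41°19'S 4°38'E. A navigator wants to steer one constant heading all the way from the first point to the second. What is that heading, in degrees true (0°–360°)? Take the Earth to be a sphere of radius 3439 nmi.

Meridional parts: M(φ₁)=-0.8190, M(φ₂)=-0.7932 → ΔM = +0.0258;  Δλ = +0.2711 rad
tan C = Δλ / ΔM = +10.5156 → C = 84.57°

84.6°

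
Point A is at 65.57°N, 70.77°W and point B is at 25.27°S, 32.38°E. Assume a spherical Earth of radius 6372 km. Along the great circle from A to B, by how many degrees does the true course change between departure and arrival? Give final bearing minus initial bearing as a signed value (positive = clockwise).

At departure: θ₁ = atan2(sin Δλ cos φ₂, cos φ₁ sin φ₂ − sin φ₁ cos φ₂ cos Δλ) = 89.30°
At arrival: θ₂ = atan2(sin Δλ cos φ₁, −cos φ₂ sin φ₁ + sin φ₂ cos φ₁ cos Δλ) = 152.79°
Δθ = θ₂ − θ₁ = +63.5°

+63.5°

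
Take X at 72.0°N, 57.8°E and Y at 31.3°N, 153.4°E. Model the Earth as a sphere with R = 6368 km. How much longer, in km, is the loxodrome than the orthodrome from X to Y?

581 km

Great circle: cos σ = sin φ₁ sin φ₂ + cos φ₁ cos φ₂ cos Δλ,  σ = 1.0834 rad → d_gc = 6899.1 km
Rhumb line: Δψ = -1.2670, q = Δφ/Δψ = 0.5606, d_rh = R√(Δφ²+q²Δλ²) = 7479.7 km
Excess = 7479.7 − 6899.1 = 580.6 ≈ 581 km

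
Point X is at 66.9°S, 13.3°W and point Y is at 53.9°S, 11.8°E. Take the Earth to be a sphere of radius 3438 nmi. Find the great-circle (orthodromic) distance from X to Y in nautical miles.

Haversine: a = sin²(Δφ/2)+cos φ₁ cos φ₂ sin²(Δλ/2) = 0.02373;  σ = 2·atan2(√a,√(1−a))
σ = 17.723° → d = Rσ = 3438·0.30932 = 1063 nmi

1063 nmi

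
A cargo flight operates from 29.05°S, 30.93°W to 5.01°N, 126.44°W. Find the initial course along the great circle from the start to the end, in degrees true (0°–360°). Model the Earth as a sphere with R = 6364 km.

θ = atan2( sin Δλ·cos φ₂ ,  cos φ₁ sin φ₂ − sin φ₁ cos φ₂ cos Δλ )
  = atan2(-0.9916, +0.0299) = 271.73°

271.7°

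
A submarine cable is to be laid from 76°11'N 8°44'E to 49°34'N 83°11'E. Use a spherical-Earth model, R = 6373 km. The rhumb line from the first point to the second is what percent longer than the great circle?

Great circle: σ = 0.6751 rad → d_gc = Rσ = 4302.3 km
Rhumb: Δφ = -0.4645, Δλ = +1.2994, Δψ = -1.1117, q = Δφ/Δψ = 0.4179 → d_rh = R√(Δφ²+q²Δλ²) = 4554.1 km
Excess = (4554.1 − 4302.3) / 4302.3 = 251.8 / 4302.3 = 5.853% ≈ 5.9%

5.9%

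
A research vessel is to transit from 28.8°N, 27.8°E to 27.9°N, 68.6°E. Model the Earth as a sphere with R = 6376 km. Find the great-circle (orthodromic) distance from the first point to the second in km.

cos σ = sin φ₁ sin φ₂ + cos φ₁ cos φ₂ cos Δλ
      = sin(28.80°)sin(27.90°) + cos(28.80°)cos(27.90°)cos(40.80°) = 0.8117
σ = 35.739° → d = Rσ = 6376·0.62377 = 3977 km

3977 km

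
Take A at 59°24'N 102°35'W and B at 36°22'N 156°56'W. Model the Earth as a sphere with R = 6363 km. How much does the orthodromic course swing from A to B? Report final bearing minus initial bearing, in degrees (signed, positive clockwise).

At departure: θ₁ = atan2(sin Δλ cos φ₂, cos φ₁ sin φ₂ − sin φ₁ cos φ₂ cos Δλ) = 261.13°
At arrival: θ₂ = atan2(sin Δλ cos φ₁, −cos φ₂ sin φ₁ + sin φ₂ cos φ₁ cos Δλ) = 218.65°
Δθ = θ₂ − θ₁ = -42.5°

-42.5°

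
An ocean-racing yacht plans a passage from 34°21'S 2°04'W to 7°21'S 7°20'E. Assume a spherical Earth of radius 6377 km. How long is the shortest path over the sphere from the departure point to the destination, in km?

Haversine: a = sin²(Δφ/2)+cos φ₁ cos φ₂ sin²(Δλ/2) = 0.05999;  σ = 2·atan2(√a,√(1−a))
σ = 28.356° → d = Rσ = 6377·0.49491 = 3156 km

3156 km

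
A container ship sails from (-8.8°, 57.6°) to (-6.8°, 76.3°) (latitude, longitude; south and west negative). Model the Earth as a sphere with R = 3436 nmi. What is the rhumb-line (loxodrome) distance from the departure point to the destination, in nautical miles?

Rhumb course C = atan2(Δλ, Δψ) with Δψ = ln[tan(π/4+φ₂/2)/tan(π/4+φ₁/2)] = +0.0352, Δλ = +0.3264 → C = 83.84°
d = R·|Δφ| / |cos C| = 3436·0.03491 / 0.10733 = 1117 nmi

1117 nmi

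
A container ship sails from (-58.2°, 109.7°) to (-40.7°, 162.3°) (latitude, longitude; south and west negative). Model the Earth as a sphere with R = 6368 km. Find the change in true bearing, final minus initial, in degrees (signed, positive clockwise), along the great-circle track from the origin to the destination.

Initial bearing θ₁ = atan2(sin Δλ cos φ₂, cos φ₁ sin φ₂ − sin φ₁ cos φ₂ cos Δλ) = 85.47°
Final bearing θ₂ = (initial bearing from the destination back to the start) + 180° = 43.86°
Δθ = θ₂ − θ₁ = -41.6°

-41.6°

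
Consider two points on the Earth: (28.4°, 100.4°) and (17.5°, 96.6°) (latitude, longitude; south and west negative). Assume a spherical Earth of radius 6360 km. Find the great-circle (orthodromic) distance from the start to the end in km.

1270 km

cos σ = sin φ₁ sin φ₂ + cos φ₁ cos φ₂ cos Δλ
      = sin(28.40°)sin(17.50°) + cos(28.40°)cos(17.50°)cos(-3.80°) = 0.9801
σ = 11.445° → d = Rσ = 6360·0.19976 = 1270 km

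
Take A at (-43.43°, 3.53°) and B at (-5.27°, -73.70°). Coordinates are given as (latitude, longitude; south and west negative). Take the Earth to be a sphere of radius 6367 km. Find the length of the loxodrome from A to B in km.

8712 km

Δψ = ln[tan(π/4+φ₂/2)/tan(π/4+φ₁/2)] = +0.7510;  Δφ = +0.6660 rad,  Δλ = -1.3479 rad
q = Δφ/Δψ = 0.8868
d = R·√(Δφ² + q²Δλ²) = 6367·1.36836 = 8712 km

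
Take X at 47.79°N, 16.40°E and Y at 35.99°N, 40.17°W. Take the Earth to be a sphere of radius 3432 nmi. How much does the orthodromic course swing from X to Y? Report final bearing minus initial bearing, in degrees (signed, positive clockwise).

-39.7°

Initial bearing θ₁ = atan2(sin Δλ cos φ₂, cos φ₁ sin φ₂ − sin φ₁ cos φ₂ cos Δλ) = 275.47°
Final bearing θ₂ = (initial bearing from the destination back to the start) + 180° = 235.75°
Δθ = θ₂ − θ₁ = -39.7°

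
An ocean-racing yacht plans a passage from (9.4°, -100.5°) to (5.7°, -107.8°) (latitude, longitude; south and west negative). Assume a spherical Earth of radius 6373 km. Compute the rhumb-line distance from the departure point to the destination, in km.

Rhumb course C = atan2(Δλ, Δψ) with Δψ = ln[tan(π/4+φ₂/2)/tan(π/4+φ₁/2)] = -0.0652, Δλ = -0.1274 → C = 242.92°
d = R·|Δφ| / |cos C| = 6373·0.06458 / 0.45530 = 904 km

904 km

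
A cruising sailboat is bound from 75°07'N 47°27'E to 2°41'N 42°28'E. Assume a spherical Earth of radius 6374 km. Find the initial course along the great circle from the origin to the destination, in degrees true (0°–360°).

θ = atan2( sin Δλ·cos φ₂ ,  cos φ₁ sin φ₂ − sin φ₁ cos φ₂ cos Δλ )
  = atan2(-0.0868, -0.9497) = 185.22°

185.2°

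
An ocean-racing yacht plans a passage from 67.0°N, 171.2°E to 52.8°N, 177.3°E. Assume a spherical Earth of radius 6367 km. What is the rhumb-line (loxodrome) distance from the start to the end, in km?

Δψ = ln[tan(π/4+φ₂/2)/tan(π/4+φ₁/2)] = -0.5033;  Δφ = -0.2478 rad,  Δλ = +0.1065 rad
q = Δφ/Δψ = 0.4924
d = R·√(Δφ² + q²Δλ²) = 6367·0.25332 = 1613 km

1613 km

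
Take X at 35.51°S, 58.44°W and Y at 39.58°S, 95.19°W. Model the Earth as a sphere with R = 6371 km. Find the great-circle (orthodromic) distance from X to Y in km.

3249 km

Haversine: a = sin²(Δφ/2)+cos φ₁ cos φ₂ sin²(Δλ/2) = 0.06361;  σ = 2·atan2(√a,√(1−a))
σ = 29.216° → d = Rσ = 6371·0.50991 = 3249 km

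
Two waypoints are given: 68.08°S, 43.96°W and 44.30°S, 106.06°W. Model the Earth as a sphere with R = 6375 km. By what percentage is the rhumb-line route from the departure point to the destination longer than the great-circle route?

3.6%

Great circle: σ = 0.6873 rad → d_gc = Rσ = 4381.7 km
Rhumb: Δφ = +0.4150, Δλ = -1.0838, Δψ = +0.7775, q = Δφ/Δψ = 0.5338 → d_rh = R√(Δφ²+q²Δλ²) = 4539.4 km
Excess = (4539.4 − 4381.7) / 4381.7 = 157.7 / 4381.7 = 3.60% ≈ 3.6%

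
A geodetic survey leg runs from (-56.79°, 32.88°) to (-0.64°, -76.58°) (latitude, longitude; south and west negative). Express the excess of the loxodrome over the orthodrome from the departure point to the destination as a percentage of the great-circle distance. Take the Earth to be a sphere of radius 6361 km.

5.7%

Great circle: σ = 1.7448 rad → d_gc = Rσ = 11098.6 km
Rhumb: Δφ = +0.9800, Δλ = -1.9104, Δψ = +1.1988, q = Δφ/Δψ = 0.8175 → d_rh = R√(Δφ²+q²Δλ²) = 11728.3 km
Excess = (11728.3 − 11098.6) / 11098.6 = 629.7 / 11098.6 = 5.67% ≈ 5.7%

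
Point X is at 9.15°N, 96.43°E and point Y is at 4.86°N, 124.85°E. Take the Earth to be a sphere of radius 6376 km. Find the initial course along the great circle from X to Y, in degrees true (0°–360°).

N = sin Δλ·cos φ₂ = +0.4742;  D = cos φ₁ sin φ₂ − sin φ₁ cos φ₂ cos Δλ = -0.0557
initial course = atan2(N, D) = 96.70°

96.7°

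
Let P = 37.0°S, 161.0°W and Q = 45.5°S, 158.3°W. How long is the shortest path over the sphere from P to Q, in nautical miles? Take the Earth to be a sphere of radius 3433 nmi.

Haversine: a = sin²(Δφ/2)+cos φ₁ cos φ₂ sin²(Δλ/2) = 0.00580;  σ = 2·atan2(√a,√(1−a))
σ = 8.738° → d = Rσ = 3433·0.15250 = 524 nmi

524 nmi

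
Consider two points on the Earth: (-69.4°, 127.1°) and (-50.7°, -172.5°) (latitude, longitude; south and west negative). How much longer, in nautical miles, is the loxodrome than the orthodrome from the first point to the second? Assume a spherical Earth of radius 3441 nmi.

73 nmi

Great circle: cos σ = sin φ₁ sin φ₂ + cos φ₁ cos φ₂ cos Δλ,  σ = 0.5837 rad → d_gc = 2008.5 nmi
Rhumb line: Δψ = +0.6754, q = Δφ/Δψ = 0.4832, d_rh = R√(Δφ²+q²Δλ²) = 2081.8 nmi
Excess = 2081.8 − 2008.5 = 73.3 ≈ 73 nmi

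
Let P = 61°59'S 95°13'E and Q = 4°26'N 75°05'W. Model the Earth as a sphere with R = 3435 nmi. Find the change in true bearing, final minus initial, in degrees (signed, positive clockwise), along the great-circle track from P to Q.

+163.2°

Initial bearing θ₁ = atan2(sin Δλ cos φ₂, cos φ₁ sin φ₂ − sin φ₁ cos φ₂ cos Δλ) = 191.42°
Final bearing θ₂ = (initial bearing from the destination back to the start) + 180° = 354.65°
Δθ = θ₂ − θ₁ = +163.2°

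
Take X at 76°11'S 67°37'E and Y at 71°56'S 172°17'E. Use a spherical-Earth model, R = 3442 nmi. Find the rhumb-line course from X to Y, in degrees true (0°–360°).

Δψ = ln[tan(π/4+φ₂/2)/tan(π/4+φ₁/2)] = +0.2717
Δλ = +1.8268 rad (taken the short way round)
course = atan2(Δλ, Δψ) = 81.54°

81.5°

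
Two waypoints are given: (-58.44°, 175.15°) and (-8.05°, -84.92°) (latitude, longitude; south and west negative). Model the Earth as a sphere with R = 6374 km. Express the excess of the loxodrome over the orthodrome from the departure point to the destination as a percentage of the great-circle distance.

Great circle: σ = 1.5408 rad → d_gc = Rσ = 9821.3 km
Rhumb: Δφ = +0.8795, Δλ = +1.7441, Δψ = +1.1228, q = Δφ/Δψ = 0.7833 → d_rh = R√(Δφ²+q²Δλ²) = 10356.2 km
Excess = (10356.2 − 9821.3) / 9821.3 = 534.9 / 9821.3 = 5.446% ≈ 5.4%

5.4%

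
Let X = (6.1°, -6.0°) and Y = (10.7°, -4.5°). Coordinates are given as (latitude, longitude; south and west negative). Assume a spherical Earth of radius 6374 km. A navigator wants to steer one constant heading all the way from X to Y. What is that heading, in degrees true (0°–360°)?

17.9°

Meridional parts: M(φ₁)=+0.1067, M(φ₂)=+0.1878 → ΔM = +0.0812;  Δλ = +0.0262 rad
tan C = Δλ / ΔM = +0.3225 → C = 17.87°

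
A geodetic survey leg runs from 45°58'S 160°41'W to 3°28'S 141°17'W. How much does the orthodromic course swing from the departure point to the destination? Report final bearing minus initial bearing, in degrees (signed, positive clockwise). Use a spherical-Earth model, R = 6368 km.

Initial bearing θ₁ = atan2(sin Δλ cos φ₂, cos φ₁ sin φ₂ − sin φ₁ cos φ₂ cos Δλ) = 27.58°
Final bearing θ₂ = (initial bearing from the destination back to the start) + 180° = 18.81°
Δθ = θ₂ − θ₁ = -8.8°

-8.8°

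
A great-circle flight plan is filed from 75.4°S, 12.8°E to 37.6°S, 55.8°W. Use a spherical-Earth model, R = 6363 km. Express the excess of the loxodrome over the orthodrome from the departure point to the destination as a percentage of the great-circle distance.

4.4%

Great circle: σ = 0.8456 rad → d_gc = Rσ = 5380.3 km
Rhumb: Δφ = +0.6597, Δλ = -1.1973, Δψ = +1.3458, q = Δφ/Δψ = 0.4902 → d_rh = R√(Δφ²+q²Δλ²) = 5618.8 km
Excess = (5618.8 − 5380.3) / 5380.3 = 238.5 / 5380.3 = 4.43% ≈ 4.4%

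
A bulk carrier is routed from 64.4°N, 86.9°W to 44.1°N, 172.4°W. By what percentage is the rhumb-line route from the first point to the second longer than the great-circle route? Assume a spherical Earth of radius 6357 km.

Great circle: σ = 0.8607 rad → d_gc = Rσ = 5471.2 km
Rhumb: Δφ = -0.3543, Δλ = -1.4923, Δψ = -0.6226, q = Δφ/Δψ = 0.5691 → d_rh = R√(Δφ²+q²Δλ²) = 5849.2 km
Excess = (5849.2 − 5471.2) / 5471.2 = 378.0 / 5471.2 = 6.91% ≈ 6.9%

6.9%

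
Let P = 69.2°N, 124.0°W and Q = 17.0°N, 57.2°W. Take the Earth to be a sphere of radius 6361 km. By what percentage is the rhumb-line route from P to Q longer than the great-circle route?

Great circle: σ = 1.1515 rad → d_gc = Rσ = 7324.8 km
Rhumb: Δφ = -0.9111, Δλ = +1.1659, Δψ = -1.3942, q = Δφ/Δψ = 0.6535 → d_rh = R√(Δφ²+q²Δλ²) = 7554.5 km
Excess = (7554.5 − 7324.8) / 7324.8 = 229.7 / 7324.8 = 3.14% ≈ 3.1%

3.1%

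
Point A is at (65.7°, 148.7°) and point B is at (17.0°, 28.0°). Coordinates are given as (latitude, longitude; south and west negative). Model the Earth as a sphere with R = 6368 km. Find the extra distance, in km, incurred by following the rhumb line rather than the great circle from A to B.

Great circle: cos σ = sin φ₁ sin φ₂ + cos φ₁ cos φ₂ cos Δλ,  σ = 1.5052 rad → d_gc = 9585.1 km
Rhumb line: Δψ = -1.2346, q = Δφ/Δψ = 0.6885, d_rh = R√(Δφ²+q²Δλ²) = 10704.9 km
Excess = 10704.9 − 9585.1 = 1119.8 ≈ 1120 km

1120 km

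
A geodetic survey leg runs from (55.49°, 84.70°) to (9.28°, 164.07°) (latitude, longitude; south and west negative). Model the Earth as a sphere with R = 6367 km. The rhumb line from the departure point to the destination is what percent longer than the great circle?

3.0%

Great circle: σ = 1.3325 rad → d_gc = Rσ = 8484.2 km
Rhumb: Δφ = -0.8065, Δλ = +1.3853, Δψ = -1.0066, q = Δφ/Δψ = 0.8013 → d_rh = R√(Δφ²+q²Δλ²) = 8735.8 km
Excess = (8735.8 − 8484.2) / 8484.2 = 251.6 / 8484.2 = 2.97% ≈ 3.0%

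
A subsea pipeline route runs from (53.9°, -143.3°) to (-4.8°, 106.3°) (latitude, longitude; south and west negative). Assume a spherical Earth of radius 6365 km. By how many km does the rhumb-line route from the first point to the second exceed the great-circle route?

545 km

Great circle: cos σ = sin φ₁ sin φ₂ + cos φ₁ cos φ₂ cos Δλ,  σ = 1.8465 rad → d_gc = 11753.3 km
Rhumb line: Δψ = -1.2051, q = Δφ/Δψ = 0.8502, d_rh = R√(Δφ²+q²Δλ²) = 12297.9 km
Excess = 12297.9 − 11753.3 = 544.6 ≈ 545 km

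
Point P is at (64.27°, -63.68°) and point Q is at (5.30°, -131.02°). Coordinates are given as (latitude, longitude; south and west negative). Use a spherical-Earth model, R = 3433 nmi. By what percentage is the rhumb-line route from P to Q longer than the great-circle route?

2.4%

Great circle: σ = 1.3184 rad → d_gc = Rσ = 4526.0 nmi
Rhumb: Δφ = -1.0292, Δλ = -1.1753, Δψ = -1.3841, q = Δφ/Δψ = 0.7436 → d_rh = R√(Δφ²+q²Δλ²) = 4635.3 nmi
Excess = (4635.3 − 4526.0) / 4526.0 = 109.3 / 4526.0 = 2.41% ≈ 2.4%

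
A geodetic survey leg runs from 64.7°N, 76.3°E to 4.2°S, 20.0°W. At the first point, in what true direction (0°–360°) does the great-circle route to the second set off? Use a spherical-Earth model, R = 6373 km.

273.9°

θ = atan2( sin Δλ·cos φ₂ ,  cos φ₁ sin φ₂ − sin φ₁ cos φ₂ cos Δλ )
  = atan2(-0.9913, +0.0676) = 273.90°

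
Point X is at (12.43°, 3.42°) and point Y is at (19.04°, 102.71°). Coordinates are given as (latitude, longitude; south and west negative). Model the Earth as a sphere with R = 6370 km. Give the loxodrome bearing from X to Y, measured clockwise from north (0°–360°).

Δψ = ln[tan(π/4+φ₂/2)/tan(π/4+φ₁/2)] = +0.1199
Δλ = +1.7329 rad (taken the short way round)
course = atan2(Δλ, Δψ) = 86.04°

86.0°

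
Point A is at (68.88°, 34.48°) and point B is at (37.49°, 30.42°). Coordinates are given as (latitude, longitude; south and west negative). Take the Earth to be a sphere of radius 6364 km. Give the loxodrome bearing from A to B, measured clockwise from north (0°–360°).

Meridional parts: M(φ₁)=+1.6797, M(φ₂)=+0.7067 → ΔM = -0.9730;  Δλ = -0.0709 rad
tan C = Δλ / ΔM = +0.0728 → C = 184.17°

184.2°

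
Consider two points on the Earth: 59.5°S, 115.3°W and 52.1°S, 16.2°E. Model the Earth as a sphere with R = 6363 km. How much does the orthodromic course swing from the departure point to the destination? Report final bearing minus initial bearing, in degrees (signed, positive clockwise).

-123.0°

At departure: θ₁ = atan2(sin Δλ cos φ₂, cos φ₁ sin φ₂ − sin φ₁ cos φ₂ cos Δλ) = 148.51°
At arrival: θ₂ = atan2(sin Δλ cos φ₁, −cos φ₂ sin φ₁ + sin φ₂ cos φ₁ cos Δλ) = 25.56°
Δθ = θ₂ − θ₁ = -123.0°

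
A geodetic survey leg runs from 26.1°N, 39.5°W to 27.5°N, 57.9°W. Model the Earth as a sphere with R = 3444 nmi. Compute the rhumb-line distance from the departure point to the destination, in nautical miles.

Δψ = ln[tan(π/4+φ₂/2)/tan(π/4+φ₁/2)] = +0.0274;  Δφ = +0.0244 rad,  Δλ = -0.3211 rad
q = Δφ/Δψ = 0.8926
d = R·√(Δφ² + q²Δλ²) = 3444·0.28767 = 991 nmi

991 nmi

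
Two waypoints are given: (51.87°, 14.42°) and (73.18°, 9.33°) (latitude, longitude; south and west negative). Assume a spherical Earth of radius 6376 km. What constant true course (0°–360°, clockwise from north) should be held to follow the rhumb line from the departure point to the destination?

Δψ = ln[tan(π/4+φ₂/2)/tan(π/4+φ₁/2)] = +0.8491
Δλ = -0.0888 rad (taken the short way round)
course = atan2(Δλ, Δψ) = 354.03°

354.0°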